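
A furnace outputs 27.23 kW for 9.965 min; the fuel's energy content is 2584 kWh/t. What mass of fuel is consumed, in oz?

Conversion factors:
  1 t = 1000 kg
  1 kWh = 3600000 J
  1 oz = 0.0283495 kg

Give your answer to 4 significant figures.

27.23 kW → 27230 W
9.965 min → 597.9 s
E = P × t = 27230 × 597.9 = 1.62808×10⁷ J
2584 kWh/t → 9.3024×10⁶ J/kg
m = E / e_s = 1.62808×10⁷ / 9.3024×10⁶ = 1.75017 kg
In oz: 1.75017 / 0.0283495 = 61.7355 oz

61.74 oz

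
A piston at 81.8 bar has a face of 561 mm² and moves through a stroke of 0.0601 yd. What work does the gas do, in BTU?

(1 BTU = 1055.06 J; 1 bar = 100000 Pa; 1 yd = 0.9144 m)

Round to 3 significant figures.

0.239 BTU

81.8 bar → 8.18×10⁶ Pa
561 mm² → 5.61×10⁻⁴ m²
F = P × A = 8.18×10⁶ × 5.61×10⁻⁴ = 4588.98 N
0.0601 yd → 0.0549554 m
W = F × d = 4588.98 × 0.0549554 = 252.189 J
In BTU: 252.189 / 1055.06 = 0.239028 BTU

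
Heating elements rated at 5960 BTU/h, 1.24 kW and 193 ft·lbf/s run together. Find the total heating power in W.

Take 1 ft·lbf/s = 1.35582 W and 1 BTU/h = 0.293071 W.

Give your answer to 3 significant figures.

3250 W

5960 BTU/h × 0.293071 = 1746.7 W
1.24 kW × 1000 = 1240 W
193 ft·lbf/s × 1.35582 = 261.673 W
Combined: 1746.7 + 1240 + 261.673 = 3248.37 W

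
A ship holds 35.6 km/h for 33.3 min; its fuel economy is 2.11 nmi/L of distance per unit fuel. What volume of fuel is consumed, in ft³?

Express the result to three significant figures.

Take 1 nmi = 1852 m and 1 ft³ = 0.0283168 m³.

35.6 km/h → 9.88889 m/s
33.3 min → 1998 s
d = v × t = 9.88889 × 1998 = 19758 m
2.11 nmi/L → 3.90772×10⁶ m/m³
V = d / (distance per unit fuel) = 19758 / 3.90772×10⁶ = 0.00505615 m³
In ft³: 0.00505615 / 0.0283168 = 0.178557 ft³

0.179 ft³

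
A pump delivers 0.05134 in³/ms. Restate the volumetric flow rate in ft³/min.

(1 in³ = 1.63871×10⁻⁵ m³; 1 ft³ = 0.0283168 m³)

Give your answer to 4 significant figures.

1.783 ft³/min

0.05134 in³/ms × 1.63871×10⁻⁵ m³/in³ ÷ 0.001 s/ms = 8.41314×10⁻⁴ m³/s
8.41314×10⁻⁴ m³/s ÷ 0.0283168 m³/ft³ × 60 s/min = 1.78265 ft³/min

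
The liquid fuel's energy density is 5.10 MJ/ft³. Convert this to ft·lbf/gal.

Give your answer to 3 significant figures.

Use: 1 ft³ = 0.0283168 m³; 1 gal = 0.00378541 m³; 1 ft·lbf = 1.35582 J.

5.03×10⁵ ft·lbf/gal

5.10 MJ/ft³ × 1000000 J/MJ ÷ 0.0283168 m³/ft³ = 1.80105×10⁸ J/m³
1.80105×10⁸ J/m³ ÷ 1.35582 J/ft·lbf × 0.00378541 m³/gal = 502848 ft·lbf/gal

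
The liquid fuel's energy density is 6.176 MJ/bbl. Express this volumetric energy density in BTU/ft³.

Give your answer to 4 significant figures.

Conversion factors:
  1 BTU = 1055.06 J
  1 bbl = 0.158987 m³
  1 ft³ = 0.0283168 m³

1043 BTU/ft³

6.176 MJ/bbl × 1000000 J/MJ ÷ 0.158987 m³/bbl = 3.88459×10⁷ J/m³
3.88459×10⁷ J/m³ ÷ 1055.06 J/BTU × 0.0283168 m³/ft³ = 1042.59 BTU/ft³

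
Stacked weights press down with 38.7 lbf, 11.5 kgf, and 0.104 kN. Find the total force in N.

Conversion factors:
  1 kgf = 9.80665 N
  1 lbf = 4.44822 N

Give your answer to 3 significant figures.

38.7 lbf × 4.44822 = 172.146 N
11.5 kgf × 9.80665 = 112.776 N
0.104 kN × 1000 = 104 N
Combined: 172.146 + 112.776 + 104 = 388.922 N

389 N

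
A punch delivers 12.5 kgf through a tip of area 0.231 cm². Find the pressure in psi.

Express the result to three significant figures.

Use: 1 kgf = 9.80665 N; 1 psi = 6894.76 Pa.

12.5 kgf × 9.80665 → 122.583 N
0.231 cm² × 0.0001 → 2.31×10⁻⁵ m²
P = F / A = 122.583 N / 2.31×10⁻⁵ m² = 5.30662×10⁶ Pa
5.30662×10⁶ Pa ÷ (6894.76 Pa/psi) = 769.66 psi

770 psi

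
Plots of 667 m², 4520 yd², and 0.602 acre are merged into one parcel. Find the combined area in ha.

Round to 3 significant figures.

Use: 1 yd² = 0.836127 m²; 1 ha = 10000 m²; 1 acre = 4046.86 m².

667 m² (already m²)
4520 yd² × 0.836127 → 3779.29 m²
0.602 acre × 4046.86 → 2436.21 m²
Combined: 667 + 3779.29 + 2436.21 = 6882.5 m²
In ha: 6882.5 / 10000 = 0.68825 ha

0.688 ha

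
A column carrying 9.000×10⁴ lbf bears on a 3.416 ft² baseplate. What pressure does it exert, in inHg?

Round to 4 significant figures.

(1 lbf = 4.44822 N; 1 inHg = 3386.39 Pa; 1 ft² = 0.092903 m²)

9.000×10⁴ lbf × 4.44822 → 400340 N
3.416 ft² × 0.092903 → 0.317357 m²
P = F / A = 400340 N / 0.317357 m² = 1.26148×10⁶ Pa
1.26148×10⁶ Pa ÷ (3386.39 Pa/inHg) = 372.515 inHg

372.5 inHg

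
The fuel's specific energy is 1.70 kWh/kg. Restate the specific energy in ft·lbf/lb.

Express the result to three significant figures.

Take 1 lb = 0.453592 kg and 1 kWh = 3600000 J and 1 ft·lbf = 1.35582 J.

1.70 kWh/kg × 3600000 J/kWh = 6.12×10⁶ J/kg
6.12×10⁶ J/kg ÷ 1.35582 J/ft·lbf × 0.453592 kg/lb = 2.04746×10⁶ ft·lbf/lb

2.05×10⁶ ft·lbf/lb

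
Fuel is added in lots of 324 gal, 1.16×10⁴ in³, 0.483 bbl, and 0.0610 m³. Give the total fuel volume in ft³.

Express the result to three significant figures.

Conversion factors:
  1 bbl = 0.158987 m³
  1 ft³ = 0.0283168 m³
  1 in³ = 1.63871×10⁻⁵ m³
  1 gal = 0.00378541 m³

54.9 ft³

324 gal × 0.00378541 → 1.22647 m³
1.16×10⁴ in³ × 1.63871×10⁻⁵ → 0.19009 m³
0.483 bbl × 0.158987 → 0.0767907 m³
0.0610 m³ (already m³)
Sum: 1.22647 + 0.19009 + 0.0767907 + 0.061 = 1.55435 m³
In ft³: 1.55435 / 0.0283168 = 54.8914 ft³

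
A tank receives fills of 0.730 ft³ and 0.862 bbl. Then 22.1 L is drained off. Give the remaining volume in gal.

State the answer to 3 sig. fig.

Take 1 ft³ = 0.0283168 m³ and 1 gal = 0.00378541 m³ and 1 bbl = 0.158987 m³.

0.730 ft³ × 0.0283168 = 0.0206713 m³
0.862 bbl × 0.158987 = 0.137047 m³
22.1 L × 0.001 = 0.0221 m³
Sum: 0.0206713 + 0.137047 − 0.0221 = 0.135618 m³
In gal: 0.135618 / 0.00378541 = 35.8265 gal

35.8 gal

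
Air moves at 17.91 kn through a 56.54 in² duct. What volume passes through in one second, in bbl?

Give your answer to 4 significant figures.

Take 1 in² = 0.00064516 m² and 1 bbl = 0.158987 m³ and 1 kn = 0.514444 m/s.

17.91 kn × 0.514444 = 9.21369 m/s
56.54 in² × 0.00064516 = 0.0364773 m²
V = v × A × t = 9.21369 m/s × 0.0364773 m² × 1 s = 0.336091 m³
0.336091 m³ ÷ (0.158987 m³/bbl) = 2.11395 bbl

2.114 bbl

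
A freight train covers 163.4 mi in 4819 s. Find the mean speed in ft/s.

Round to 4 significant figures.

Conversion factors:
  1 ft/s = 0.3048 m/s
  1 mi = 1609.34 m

163.4 mi × 1609.34 = 262966 m
v = d / t = 262966 m / 4819 s = 54.5686 m/s
54.5686 m/s ÷ (0.3048 m/s/ft/s) = 179.031 ft/s

179.0 ft/s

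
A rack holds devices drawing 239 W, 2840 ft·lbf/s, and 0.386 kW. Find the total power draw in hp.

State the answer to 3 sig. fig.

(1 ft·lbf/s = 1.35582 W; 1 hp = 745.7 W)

6.00 hp

239 W (already W)
2840 ft·lbf/s × 1.35582 = 3850.53 W
0.386 kW × 1000 = 386 W
Total: 239 + 3850.53 + 386 = 4475.53 W
In hp: 4475.53 / 745.7 = 6.00178 hp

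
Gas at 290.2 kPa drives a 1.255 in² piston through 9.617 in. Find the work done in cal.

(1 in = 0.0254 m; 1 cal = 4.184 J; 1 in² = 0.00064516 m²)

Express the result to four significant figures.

290.2 kPa → 290200 Pa
1.255 in² → 8.09676×10⁻⁴ m²
F = P × A = 290200 × 8.09676×10⁻⁴ = 234.968 N
9.617 in → 0.244272 m
W = F × d = 234.968 × 0.244272 = 57.3961 J
In cal: 57.3961 / 4.184 = 13.718 cal

13.72 cal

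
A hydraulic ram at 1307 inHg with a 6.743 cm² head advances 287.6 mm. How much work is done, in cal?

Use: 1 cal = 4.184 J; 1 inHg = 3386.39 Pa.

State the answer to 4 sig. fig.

1307 inHg → 4.42601×10⁶ Pa
6.743 cm² → 6.743×10⁻⁴ m²
F = P × A = 4.42601×10⁶ × 6.743×10⁻⁴ = 2984.46 N
287.6 mm → 0.2876 m
W = F × d = 2984.46 × 0.2876 = 858.331 J
In cal: 858.331 / 4.184 = 205.146 cal

205.1 cal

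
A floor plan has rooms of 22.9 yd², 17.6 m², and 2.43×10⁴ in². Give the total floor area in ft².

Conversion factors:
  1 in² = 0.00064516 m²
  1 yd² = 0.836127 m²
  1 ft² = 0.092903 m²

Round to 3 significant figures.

564 ft²

22.9 yd² × 0.836127 → 19.1473 m²
17.6 m² (already m²)
2.43×10⁴ in² × 0.00064516 → 15.6774 m²
Total: 19.1473 + 17.6 + 15.6774 = 52.4247 m²
In ft²: 52.4247 / 0.092903 = 564.295 ft²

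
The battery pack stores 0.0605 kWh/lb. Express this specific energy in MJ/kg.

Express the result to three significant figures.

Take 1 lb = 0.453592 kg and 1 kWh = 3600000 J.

0.480 MJ/kg

0.0605 kWh/lb × 3600000 J/kWh ÷ 0.453592 kg/lb = 480167 J/kg
480167 J/kg ÷ 1000000 J/MJ = 0.480167 MJ/kg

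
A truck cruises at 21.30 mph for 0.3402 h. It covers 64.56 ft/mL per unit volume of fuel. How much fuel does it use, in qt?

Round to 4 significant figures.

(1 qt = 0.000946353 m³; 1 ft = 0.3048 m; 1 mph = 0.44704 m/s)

21.30 mph → 9.52195 m/s
0.3402 h → 1224.72 s
d = v × t = 9.52195 × 1224.72 = 11661.7 m
64.56 ft/mL → 1.96779×10⁷ m/m³
V = d / (distance per unit fuel) = 11661.7 / 1.96779×10⁷ = 5.92629×10⁻⁴ m³
In qt: 5.92629×10⁻⁴ / 0.000946353 = 0.626224 qt

0.6262 qt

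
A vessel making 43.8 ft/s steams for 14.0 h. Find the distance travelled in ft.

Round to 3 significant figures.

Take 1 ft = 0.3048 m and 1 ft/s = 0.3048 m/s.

43.8 ft/s × 0.3048 → 13.3502 m/s
14.0 h × 3600 → 50400 s
d = v × t = 13.3502 m/s × 50400 s = 672850 m
672850 m ÷ (0.3048 m/ft) = 2.20751×10⁶ ft

2.21×10⁶ ft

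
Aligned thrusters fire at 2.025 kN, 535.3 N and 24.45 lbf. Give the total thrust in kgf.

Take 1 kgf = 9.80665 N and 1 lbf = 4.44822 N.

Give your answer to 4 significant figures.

272.2 kgf

2.025 kN × 1000 → 2025 N
535.3 N (already N)
24.45 lbf × 4.44822 → 108.759 N
Combined: 2025 + 535.3 + 108.759 = 2669.06 N
In kgf: 2669.06 / 9.80665 = 272.168 kgf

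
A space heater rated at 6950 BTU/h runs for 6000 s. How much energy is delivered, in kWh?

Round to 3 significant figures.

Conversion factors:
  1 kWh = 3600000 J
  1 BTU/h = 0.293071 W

3.39 kWh

6950 BTU/h × 0.293071 → 2036.84 W
E = P × t = 2036.84 W × 6000 s = 1.2221×10⁷ J
1.2221×10⁷ J ÷ (3600000 J/kWh) = 3.39472 kWh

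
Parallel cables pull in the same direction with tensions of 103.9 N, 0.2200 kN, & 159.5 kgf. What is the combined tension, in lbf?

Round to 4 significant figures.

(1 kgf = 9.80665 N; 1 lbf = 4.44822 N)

424.5 lbf

103.9 N (already N)
0.2200 kN × 1000 → 220 N
159.5 kgf × 9.80665 → 1564.16 N
Sum: 103.9 + 220 + 1564.16 = 1888.06 N
In lbf: 1888.06 / 4.44822 = 424.453 lbf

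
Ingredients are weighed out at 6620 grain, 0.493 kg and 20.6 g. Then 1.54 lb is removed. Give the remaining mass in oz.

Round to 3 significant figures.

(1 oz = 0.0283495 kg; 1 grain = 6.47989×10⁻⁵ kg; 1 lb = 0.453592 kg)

8.61 oz

6620 grain × 6.47989×10⁻⁵ = 0.428969 kg
0.493 kg (already kg)
20.6 g × 0.001 = 0.0206 kg
1.54 lb × 0.453592 = 0.698532 kg
Sum: 0.428969 + 0.493 + 0.0206 − 0.698532 = 0.244037 kg
In oz: 0.244037 / 0.0283495 = 8.60816 oz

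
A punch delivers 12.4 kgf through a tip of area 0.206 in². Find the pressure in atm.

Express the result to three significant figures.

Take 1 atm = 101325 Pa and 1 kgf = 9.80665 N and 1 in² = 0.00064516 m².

9.03 atm

12.4 kgf × 9.80665 → 121.602 N
0.206 in² × 0.00064516 → 1.32903×10⁻⁴ m²
P = F / A = 121.602 N / 1.32903×10⁻⁴ m² = 914968 Pa
914968 Pa ÷ (101325 Pa/atm) = 9.03003 atm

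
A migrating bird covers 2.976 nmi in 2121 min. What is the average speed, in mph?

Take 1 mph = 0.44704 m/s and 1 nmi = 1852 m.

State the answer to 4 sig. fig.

0.09688 mph

2.976 nmi × 1852 → 5511.55 m
2121 min × 60 → 127260 s
v = d / t = 5511.55 m / 127260 s = 0.0433094 m/s
0.0433094 m/s ÷ (0.44704 m/s/mph) = 0.0968804 mph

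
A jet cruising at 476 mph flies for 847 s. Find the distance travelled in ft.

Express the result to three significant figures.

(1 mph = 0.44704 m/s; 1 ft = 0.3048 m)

476 mph × 0.44704 → 212.791 m/s
d = v × t = 212.791 m/s × 847 s = 180234 m
180234 m ÷ (0.3048 m/ft) = 591319 ft

5.91×10⁵ ft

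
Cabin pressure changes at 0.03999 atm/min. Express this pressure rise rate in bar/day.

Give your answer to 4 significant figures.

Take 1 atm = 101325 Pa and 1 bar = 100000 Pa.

0.03999 atm/min × 101325 Pa/atm ÷ 60 s/min = 67.5331 Pa/s
67.5331 Pa/s ÷ 100000 Pa/bar × 86400 s/day = 58.3486 bar/day

58.35 bar/day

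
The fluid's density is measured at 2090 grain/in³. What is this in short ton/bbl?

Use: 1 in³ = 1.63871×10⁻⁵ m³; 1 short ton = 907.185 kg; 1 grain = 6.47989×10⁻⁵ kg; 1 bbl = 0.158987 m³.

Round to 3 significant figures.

2090 grain/in³ × 6.47989×10⁻⁵ kg/grain ÷ 1.63871×10⁻⁵ m³/in³ = 8264.41 kg/m³
8264.41 kg/m³ ÷ 907.185 kg/short ton × 0.158987 m³/bbl = 1.44836 short ton/bbl

1.45 short ton/bbl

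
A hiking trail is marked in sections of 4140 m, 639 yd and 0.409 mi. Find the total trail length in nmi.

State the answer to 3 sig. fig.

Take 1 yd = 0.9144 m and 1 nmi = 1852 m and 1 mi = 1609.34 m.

4140 m (already m)
639 yd × 0.9144 = 584.302 m
0.409 mi × 1609.34 = 658.22 m
Total: 4140 + 584.302 + 658.22 = 5382.52 m
In nmi: 5382.52 / 1852 = 2.90633 nmi

2.91 nmi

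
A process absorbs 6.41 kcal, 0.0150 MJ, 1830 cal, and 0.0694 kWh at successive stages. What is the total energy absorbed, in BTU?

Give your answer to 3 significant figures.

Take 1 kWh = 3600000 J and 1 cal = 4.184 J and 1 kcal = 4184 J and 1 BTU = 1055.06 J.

284 BTU

6.41 kcal × 4184 = 26819.4 J
0.0150 MJ × 1000000 = 15000 J
1830 cal × 4.184 = 7656.72 J
0.0694 kWh × 3600000 = 249840 J
Total: 26819.4 + 15000 + 7656.72 + 249840 = 299316 J
In BTU: 299316 / 1055.06 = 283.696 BTU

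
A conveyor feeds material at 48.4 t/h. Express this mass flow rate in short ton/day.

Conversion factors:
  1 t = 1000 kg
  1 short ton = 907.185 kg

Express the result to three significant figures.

48.4 t/h × 1000 kg/t ÷ 3600 s/h = 13.4444 kg/s
13.4444 kg/s ÷ 907.185 kg/short ton × 86400 s/day = 1280.44 short ton/day

1280 short ton/day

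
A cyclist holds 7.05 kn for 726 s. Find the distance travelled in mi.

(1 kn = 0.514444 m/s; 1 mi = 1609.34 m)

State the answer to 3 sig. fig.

1.64 mi

7.05 kn × 0.514444 = 3.62683 m/s
d = v × t = 3.62683 m/s × 726 s = 2633.08 m
2633.08 m ÷ (1609.34 m/mi) = 1.63612 mi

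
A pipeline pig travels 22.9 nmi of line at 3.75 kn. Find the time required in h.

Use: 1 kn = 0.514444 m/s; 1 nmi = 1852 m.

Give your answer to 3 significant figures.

22.9 nmi × 1852 = 42410.8 m
3.75 kn × 0.514444 = 1.92916 m/s
t = d / v = 42410.8 m / 1.92916 m/s = 21984.1 s
21984.1 s ÷ (3600 s/h) = 6.10669 h

6.11 h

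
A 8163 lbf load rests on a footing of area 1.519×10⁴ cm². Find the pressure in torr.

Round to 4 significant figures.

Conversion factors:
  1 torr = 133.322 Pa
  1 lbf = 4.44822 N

8163 lbf × 4.44822 = 36310.8 N
1.519×10⁴ cm² × 0.0001 = 1.519 m²
P = F / A = 36310.8 N / 1.519 m² = 23904.4 Pa
23904.4 Pa ÷ (133.322 Pa/torr) = 179.298 torr

179.3 torr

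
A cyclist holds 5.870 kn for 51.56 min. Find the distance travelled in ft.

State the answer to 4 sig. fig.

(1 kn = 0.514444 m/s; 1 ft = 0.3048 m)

3.065×10⁴ ft

5.870 kn × 0.514444 → 3.01979 m/s
51.56 min × 60 → 3093.6 s
d = v × t = 3.01979 m/s × 3093.6 s = 9342.02 m
9342.02 m ÷ (0.3048 m/ft) = 30649.7 ft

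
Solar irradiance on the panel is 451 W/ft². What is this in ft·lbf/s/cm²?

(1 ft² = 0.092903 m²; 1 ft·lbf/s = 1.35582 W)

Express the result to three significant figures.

451 W/ft² ÷ 0.092903 m²/ft² = 4854.53 W/m²
4854.53 W/m² ÷ 1.35582 W/ft·lbf/s × 0.0001 m²/cm² = 0.358051 ft·lbf/s/cm²

0.358 ft·lbf/s/cm²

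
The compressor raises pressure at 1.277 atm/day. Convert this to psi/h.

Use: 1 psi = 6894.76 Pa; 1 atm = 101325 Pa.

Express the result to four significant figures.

1.277 atm/day × 101325 Pa/atm ÷ 86400 s/day = 1.49759 Pa/s
1.49759 Pa/s ÷ 6894.76 Pa/psi × 3600 s/h = 0.781945 psi/h

0.7819 psi/h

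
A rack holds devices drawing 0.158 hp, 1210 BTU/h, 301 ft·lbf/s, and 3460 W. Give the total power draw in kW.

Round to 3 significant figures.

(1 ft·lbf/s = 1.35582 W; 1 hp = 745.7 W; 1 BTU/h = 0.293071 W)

0.158 hp × 745.7 = 117.821 W
1210 BTU/h × 0.293071 = 354.616 W
301 ft·lbf/s × 1.35582 = 408.102 W
3460 W (already W)
Combined: 117.821 + 354.616 + 408.102 + 3460 = 4340.54 W
In kW: 4340.54 / 1000 = 4.34054 kW

4.34 kW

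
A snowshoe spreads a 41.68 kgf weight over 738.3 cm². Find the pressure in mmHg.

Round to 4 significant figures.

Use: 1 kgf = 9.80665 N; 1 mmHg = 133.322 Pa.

41.53 mmHg

41.68 kgf × 9.80665 → 408.741 N
738.3 cm² × 0.0001 → 0.07383 m²
P = F / A = 408.741 N / 0.07383 m² = 5536.25 Pa
5536.25 Pa ÷ (133.322 Pa/mmHg) = 41.5254 mmHg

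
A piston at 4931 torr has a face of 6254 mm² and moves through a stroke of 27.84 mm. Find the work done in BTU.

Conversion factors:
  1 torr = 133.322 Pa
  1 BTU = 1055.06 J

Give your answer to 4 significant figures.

0.1085 BTU

4931 torr → 657411 Pa
6254 mm² → 0.006254 m²
F = P × A = 657411 × 0.006254 = 4111.45 N
27.84 mm → 0.02784 m
W = F × d = 4111.45 × 0.02784 = 114.463 J
In BTU: 114.463 / 1055.06 = 0.10849 BTU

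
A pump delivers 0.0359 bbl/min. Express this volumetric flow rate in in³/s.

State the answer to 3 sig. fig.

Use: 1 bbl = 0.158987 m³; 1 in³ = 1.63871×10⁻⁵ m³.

5.81 in³/s

0.0359 bbl/min × 0.158987 m³/bbl ÷ 60 s/min = 9.51272×10⁻⁵ m³/s
9.51272×10⁻⁵ m³/s ÷ 1.63871×10⁻⁵ m³/in³ = 5.80501 in³/s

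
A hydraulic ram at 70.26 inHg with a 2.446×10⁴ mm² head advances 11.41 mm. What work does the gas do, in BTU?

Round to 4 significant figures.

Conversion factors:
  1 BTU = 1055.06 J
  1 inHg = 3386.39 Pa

0.06294 BTU

70.26 inHg → 237928 Pa
2.446×10⁴ mm² → 0.02446 m²
F = P × A = 237928 × 0.02446 = 5819.72 N
11.41 mm → 0.01141 m
W = F × d = 5819.72 × 0.01141 = 66.403 J
In BTU: 66.403 / 1055.06 = 0.0629377 BTU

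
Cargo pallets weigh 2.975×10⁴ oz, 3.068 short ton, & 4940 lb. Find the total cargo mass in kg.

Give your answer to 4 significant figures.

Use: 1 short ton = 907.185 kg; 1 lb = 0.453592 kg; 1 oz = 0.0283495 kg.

5867 kg

2.975×10⁴ oz × 0.0283495 = 843.398 kg
3.068 short ton × 907.185 = 2783.24 kg
4940 lb × 0.453592 = 2240.74 kg
Sum: 843.398 + 2783.24 + 2240.74 = 5867.38 kg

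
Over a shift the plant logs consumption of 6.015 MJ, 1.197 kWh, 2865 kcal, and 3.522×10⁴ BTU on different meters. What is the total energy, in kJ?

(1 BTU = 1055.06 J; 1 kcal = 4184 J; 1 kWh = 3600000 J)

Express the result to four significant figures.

6.015 MJ × 1000000 = 6.015×10⁶ J
1.197 kWh × 3600000 = 4.3092×10⁶ J
2865 kcal × 4184 = 1.19872×10⁷ J
3.522×10⁴ BTU × 1055.06 = 3.71592×10⁷ J
Total: 6.015×10⁶ + 4.3092×10⁶ + 1.19872×10⁷ + 3.71592×10⁷ = 5.94706×10⁷ J
In kJ: 5.94706×10⁷ / 1000 = 59470.6 kJ

5.947×10⁴ kJ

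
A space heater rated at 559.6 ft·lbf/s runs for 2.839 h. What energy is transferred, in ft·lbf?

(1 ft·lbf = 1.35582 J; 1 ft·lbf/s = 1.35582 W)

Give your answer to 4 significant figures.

559.6 ft·lbf/s × 1.35582 → 758.717 W
2.839 h × 3600 → 10220.4 s
E = P × t = 758.717 W × 10220.4 s = 7.75439×10⁶ J
7.75439×10⁶ J ÷ (1.35582 J/ft·lbf) = 5.71934×10⁶ ft·lbf

5.719×10⁶ ft·lbf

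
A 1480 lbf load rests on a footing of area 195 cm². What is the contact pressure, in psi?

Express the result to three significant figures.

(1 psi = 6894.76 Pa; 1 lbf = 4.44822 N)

49.0 psi

1480 lbf × 4.44822 → 6583.37 N
195 cm² × 0.0001 → 0.0195 m²
P = F / A = 6583.37 N / 0.0195 m² = 337609 Pa
337609 Pa ÷ (6894.76 Pa/psi) = 48.966 psi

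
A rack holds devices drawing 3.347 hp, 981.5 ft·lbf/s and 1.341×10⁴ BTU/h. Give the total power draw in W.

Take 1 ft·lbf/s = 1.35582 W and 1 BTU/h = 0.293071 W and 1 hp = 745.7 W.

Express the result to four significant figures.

3.347 hp × 745.7 → 2495.86 W
981.5 ft·lbf/s × 1.35582 → 1330.74 W
1.341×10⁴ BTU/h × 0.293071 → 3930.08 W
Combined: 2495.86 + 1330.74 + 3930.08 = 7756.68 W

7757 W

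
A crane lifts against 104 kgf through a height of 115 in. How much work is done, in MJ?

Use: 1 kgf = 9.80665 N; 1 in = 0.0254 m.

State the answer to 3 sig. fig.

0.00298 MJ

104 kgf × 9.80665 = 1019.89 N
115 in × 0.0254 = 2.921 m
W = F × d = 1019.89 N × 2.921 m = 2979.1 J
2979.1 J ÷ (1000000 J/MJ) = 0.0029791 MJ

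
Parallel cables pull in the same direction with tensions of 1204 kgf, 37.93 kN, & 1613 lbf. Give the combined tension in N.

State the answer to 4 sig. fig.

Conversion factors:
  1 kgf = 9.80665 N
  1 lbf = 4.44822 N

5.691×10⁴ N

1204 kgf × 9.80665 = 11807.2 N
37.93 kN × 1000 = 37930 N
1613 lbf × 4.44822 = 7174.98 N
Sum: 11807.2 + 37930 + 7174.98 = 56912.2 N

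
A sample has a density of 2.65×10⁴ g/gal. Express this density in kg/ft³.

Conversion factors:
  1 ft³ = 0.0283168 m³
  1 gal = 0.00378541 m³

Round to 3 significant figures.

2.65×10⁴ g/gal × 0.001 kg/g ÷ 0.00378541 m³/gal = 7000.56 kg/m³
7000.56 kg/m³ × 0.0283168 m³/ft³ = 198.233 kg/ft³

198 kg/ft³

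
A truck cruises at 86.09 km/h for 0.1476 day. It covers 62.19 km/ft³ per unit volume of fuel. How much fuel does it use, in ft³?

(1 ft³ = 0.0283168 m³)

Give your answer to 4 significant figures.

4.904 ft³

86.09 km/h → 23.9139 m/s
0.1476 day → 12752.6 s
d = v × t = 23.9139 × 12752.6 = 304964 m
62.19 km/ft³ → 2.19622×10⁶ m/m³
V = d / (distance per unit fuel) = 304964 / 2.19622×10⁶ = 0.138859 m³
In ft³: 0.138859 / 0.0283168 = 4.90377 ft³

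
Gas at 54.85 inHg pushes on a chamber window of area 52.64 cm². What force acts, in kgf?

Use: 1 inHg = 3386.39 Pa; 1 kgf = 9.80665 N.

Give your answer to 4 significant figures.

54.85 inHg × 3386.39 = 185743 Pa
52.64 cm² × 0.0001 = 0.005264 m²
F = P × A = 185743 Pa × 0.005264 m² = 977.751 N
977.751 N ÷ (9.80665 N/kgf) = 99.7029 kgf

99.70 kgf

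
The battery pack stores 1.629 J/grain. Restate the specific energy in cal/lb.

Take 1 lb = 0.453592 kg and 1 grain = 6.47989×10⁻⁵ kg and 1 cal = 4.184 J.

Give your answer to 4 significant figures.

2725 cal/lb

1.629 J/grain ÷ 6.47989×10⁻⁵ kg/grain = 25139.3 J/kg
25139.3 J/kg ÷ 4.184 J/cal × 0.453592 kg/lb = 2725.38 cal/lb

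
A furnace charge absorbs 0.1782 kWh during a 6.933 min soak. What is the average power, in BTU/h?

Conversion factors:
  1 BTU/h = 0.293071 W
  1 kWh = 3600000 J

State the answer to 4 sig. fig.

5262 BTU/h

0.1782 kWh × 3600000 → 641520 J
6.933 min × 60 → 415.98 s
P = E / t = 641520 J / 415.98 s = 1542.19 W
1542.19 W ÷ (0.293071 W/BTU/h) = 5262.17 BTU/h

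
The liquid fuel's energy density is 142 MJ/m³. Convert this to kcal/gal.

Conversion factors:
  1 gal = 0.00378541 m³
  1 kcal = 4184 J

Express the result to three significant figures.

128 kcal/gal

142 MJ/m³ × 1000000 J/MJ = 1.42×10⁸ J/m³
1.42×10⁸ J/m³ ÷ 4184 J/kcal × 0.00378541 m³/gal = 128.472 kcal/gal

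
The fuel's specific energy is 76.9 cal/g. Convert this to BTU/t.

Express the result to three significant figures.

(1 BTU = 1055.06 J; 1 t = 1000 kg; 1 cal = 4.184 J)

76.9 cal/g × 4.184 J/cal ÷ 0.001 kg/g = 321750 J/kg
321750 J/kg ÷ 1055.06 J/BTU × 1000 kg/t = 304959 BTU/t

3.05×10⁵ BTU/t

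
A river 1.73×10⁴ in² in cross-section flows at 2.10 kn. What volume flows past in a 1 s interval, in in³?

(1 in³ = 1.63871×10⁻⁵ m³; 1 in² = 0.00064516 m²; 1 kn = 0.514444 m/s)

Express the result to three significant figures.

2.10 kn × 0.514444 = 1.08033 m/s
1.73×10⁴ in² × 0.00064516 = 11.1613 m²
V = v × A × t = 1.08033 m/s × 11.1613 m² × 1 s = 12.0579 m³
12.0579 m³ ÷ (1.63871×10⁻⁵ m³/in³) = 735817 in³

7.36×10⁵ in³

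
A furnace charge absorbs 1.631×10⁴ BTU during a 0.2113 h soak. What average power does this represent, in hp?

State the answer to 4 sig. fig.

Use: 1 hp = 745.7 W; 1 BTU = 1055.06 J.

1.631×10⁴ BTU × 1055.06 = 1.7208×10⁷ J
0.2113 h × 3600 = 760.68 s
P = E / t = 1.7208×10⁷ J / 760.68 s = 22621.9 W
22621.9 W ÷ (745.7 W/hp) = 30.3365 hp

30.34 hp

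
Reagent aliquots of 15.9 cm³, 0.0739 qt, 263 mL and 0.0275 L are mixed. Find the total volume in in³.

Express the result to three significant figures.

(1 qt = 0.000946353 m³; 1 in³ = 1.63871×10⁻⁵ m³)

15.9 cm³ × 10⁻⁶ = 1.59×10⁻⁵ m³
0.0739 qt × 0.000946353 = 6.99355×10⁻⁵ m³
263 mL × 10⁻⁶ = 2.63×10⁻⁴ m³
0.0275 L × 0.001 = 2.75×10⁻⁵ m³
Total: 1.59×10⁻⁵ + 6.99355×10⁻⁵ + 2.63×10⁻⁴ + 2.75×10⁻⁵ = 3.76336×10⁻⁴ m³
In in³: 3.76336×10⁻⁴ / 1.63871×10⁻⁵ = 22.9654 in³

23.0 in³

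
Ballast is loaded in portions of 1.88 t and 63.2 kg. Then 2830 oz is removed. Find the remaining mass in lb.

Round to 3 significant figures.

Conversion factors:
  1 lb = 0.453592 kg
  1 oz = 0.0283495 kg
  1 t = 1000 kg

4110 lb

1.88 t × 1000 = 1880 kg
63.2 kg (already kg)
2830 oz × 0.0283495 = 80.2291 kg
Result: 1880 + 63.2 − 80.2291 = 1862.97 kg
In lb: 1862.97 / 0.453592 = 4107.15 lb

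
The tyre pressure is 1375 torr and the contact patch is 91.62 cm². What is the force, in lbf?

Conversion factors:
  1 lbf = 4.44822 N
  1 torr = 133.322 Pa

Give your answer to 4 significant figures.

377.6 lbf

1375 torr × 133.322 → 183318 Pa
91.62 cm² × 0.0001 → 0.009162 m²
F = P × A = 183318 Pa × 0.009162 m² = 1679.56 N
1679.56 N ÷ (4.44822 N/lbf) = 377.58 lbf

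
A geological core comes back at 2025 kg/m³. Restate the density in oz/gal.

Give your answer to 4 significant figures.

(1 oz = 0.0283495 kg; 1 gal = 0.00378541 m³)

2025 kg/m³ is already 2025 kg/m³
2025 kg/m³ ÷ 0.0283495 kg/oz × 0.00378541 m³/gal = 270.391 oz/gal

270.4 oz/gal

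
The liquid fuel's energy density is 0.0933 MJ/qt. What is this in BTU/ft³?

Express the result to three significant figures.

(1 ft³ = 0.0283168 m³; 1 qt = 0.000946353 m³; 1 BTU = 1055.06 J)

0.0933 MJ/qt × 1000000 J/MJ ÷ 0.000946353 m³/qt = 9.8589×10⁷ J/m³
9.8589×10⁷ J/m³ ÷ 1055.06 J/BTU × 0.0283168 m³/ft³ = 2646.03 BTU/ft³

2650 BTU/ft³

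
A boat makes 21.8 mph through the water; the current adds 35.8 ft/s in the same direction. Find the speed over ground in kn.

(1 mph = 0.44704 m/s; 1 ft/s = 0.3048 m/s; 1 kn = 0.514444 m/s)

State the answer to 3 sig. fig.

40.2 kn

21.8 mph × 0.44704 = 9.74547 m/s
35.8 ft/s × 0.3048 = 10.9118 m/s
Sum: 9.74547 + 10.9118 = 20.6573 m/s
In kn: 20.6573 / 0.514444 = 40.1546 kn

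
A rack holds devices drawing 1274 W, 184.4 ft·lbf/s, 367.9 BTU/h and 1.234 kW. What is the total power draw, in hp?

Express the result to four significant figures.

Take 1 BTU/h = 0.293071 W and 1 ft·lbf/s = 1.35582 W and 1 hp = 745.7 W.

3.843 hp

1274 W (already W)
184.4 ft·lbf/s × 1.35582 → 250.013 W
367.9 BTU/h × 0.293071 → 107.821 W
1.234 kW × 1000 → 1234 W
Sum: 1274 + 250.013 + 107.821 + 1234 = 2865.83 W
In hp: 2865.83 / 745.7 = 3.84314 hp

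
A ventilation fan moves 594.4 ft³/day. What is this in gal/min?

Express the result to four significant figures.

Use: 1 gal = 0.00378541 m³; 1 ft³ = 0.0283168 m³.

594.4 ft³/day × 0.0283168 m³/ft³ ÷ 86400 s/day = 1.94809×10⁻⁴ m³/s
1.94809×10⁻⁴ m³/s ÷ 0.00378541 m³/gal × 60 s/min = 3.08779 gal/min

3.088 gal/min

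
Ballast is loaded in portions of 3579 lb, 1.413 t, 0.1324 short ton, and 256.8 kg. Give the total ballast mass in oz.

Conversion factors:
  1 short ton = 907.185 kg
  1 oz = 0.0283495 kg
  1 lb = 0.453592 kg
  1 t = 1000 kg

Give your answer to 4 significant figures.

3579 lb × 0.453592 = 1623.41 kg
1.413 t × 1000 = 1413 kg
0.1324 short ton × 907.185 = 120.111 kg
256.8 kg (already kg)
Combined: 1623.41 + 1413 + 120.111 + 256.8 = 3413.32 kg
In oz: 3413.32 / 0.0283495 = 120401 oz

1.204×10⁵ oz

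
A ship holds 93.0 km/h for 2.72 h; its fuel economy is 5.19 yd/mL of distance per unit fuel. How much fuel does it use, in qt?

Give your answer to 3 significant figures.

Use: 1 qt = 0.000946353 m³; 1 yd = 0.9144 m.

56.3 qt

93.0 km/h → 25.8333 m/s
2.72 h → 9792 s
d = v × t = 25.8333 × 9792 = 252960 m
5.19 yd/mL → 4.74574×10⁶ m/m³
V = d / (distance per unit fuel) = 252960 / 4.74574×10⁶ = 0.0533025 m³
In qt: 0.0533025 / 0.000946353 = 56.3241 qt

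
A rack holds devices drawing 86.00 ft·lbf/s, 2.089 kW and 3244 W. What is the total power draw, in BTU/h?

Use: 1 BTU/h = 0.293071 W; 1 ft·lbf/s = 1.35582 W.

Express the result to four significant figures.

86.00 ft·lbf/s × 1.35582 = 116.601 W
2.089 kW × 1000 = 2089 W
3244 W (already W)
Total: 116.601 + 2089 + 3244 = 5449.6 W
In BTU/h: 5449.6 / 0.293071 = 18594.8 BTU/h

1.859×10⁴ BTU/h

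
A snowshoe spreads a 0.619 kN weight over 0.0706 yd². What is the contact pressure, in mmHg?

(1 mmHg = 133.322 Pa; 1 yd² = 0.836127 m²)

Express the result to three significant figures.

0.619 kN × 1000 → 619 N
0.0706 yd² × 0.836127 → 0.0590306 m²
P = F / A = 619 N / 0.0590306 m² = 10486.1 Pa
10486.1 Pa ÷ (133.322 Pa/mmHg) = 78.6524 mmHg

78.7 mmHg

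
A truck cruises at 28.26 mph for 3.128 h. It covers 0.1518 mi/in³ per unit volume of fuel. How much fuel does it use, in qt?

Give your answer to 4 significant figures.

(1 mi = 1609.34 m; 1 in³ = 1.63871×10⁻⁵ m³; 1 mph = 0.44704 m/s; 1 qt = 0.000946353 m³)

10.08 qt

28.26 mph → 12.6334 m/s
3.128 h → 11260.8 s
d = v × t = 12.6334 × 11260.8 = 142262 m
0.1518 mi/in³ → 1.49079×10⁷ m/m³
V = d / (distance per unit fuel) = 142262 / 1.49079×10⁷ = 0.00954273 m³
In qt: 0.00954273 / 0.000946353 = 10.0837 qt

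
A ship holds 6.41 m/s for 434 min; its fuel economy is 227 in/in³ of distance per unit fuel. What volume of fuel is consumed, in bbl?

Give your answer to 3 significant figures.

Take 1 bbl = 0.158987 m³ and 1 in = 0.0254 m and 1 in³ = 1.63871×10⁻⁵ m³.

434 min → 26040 s
d = v × t = 6.41 × 26040 = 166916 m
227 in/in³ → 351850 m/m³
V = d / (distance per unit fuel) = 166916 / 351850 = 0.474395 m³
In bbl: 0.474395 / 0.158987 = 2.98386 bbl

2.98 bbl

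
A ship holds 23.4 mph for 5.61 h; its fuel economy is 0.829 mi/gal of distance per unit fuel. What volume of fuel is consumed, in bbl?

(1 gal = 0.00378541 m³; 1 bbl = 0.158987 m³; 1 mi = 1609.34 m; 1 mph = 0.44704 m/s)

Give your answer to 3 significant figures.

3.77 bbl

23.4 mph → 10.4607 m/s
5.61 h → 20196 s
d = v × t = 10.4607 × 20196 = 211264 m
0.829 mi/gal → 352443 m/m³
V = d / (distance per unit fuel) = 211264 / 352443 = 0.599427 m³
In bbl: 0.599427 / 0.158987 = 3.77029 bbl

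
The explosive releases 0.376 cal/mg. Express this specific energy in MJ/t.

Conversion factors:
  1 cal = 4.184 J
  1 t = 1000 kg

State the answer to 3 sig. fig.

1570 MJ/t

0.376 cal/mg × 4.184 J/cal ÷ 10⁻⁶ kg/mg = 1.57318×10⁶ J/kg
1.57318×10⁶ J/kg ÷ 1000000 J/MJ × 1000 kg/t = 1573.18 MJ/t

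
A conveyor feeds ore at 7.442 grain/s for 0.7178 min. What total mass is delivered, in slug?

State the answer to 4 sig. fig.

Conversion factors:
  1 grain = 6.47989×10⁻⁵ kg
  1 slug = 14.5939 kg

7.442 grain/s → 4.82233×10⁻⁴ kg/s
0.7178 min → 43.068 s
m = ṁ × t = 4.82233×10⁻⁴ × 43.068 = 0.0207688 kg
In slug: 0.0207688 / 14.5939 = 0.00142312 slug

0.001423 slug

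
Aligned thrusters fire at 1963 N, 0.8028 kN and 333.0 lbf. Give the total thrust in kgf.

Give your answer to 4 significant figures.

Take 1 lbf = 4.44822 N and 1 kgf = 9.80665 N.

1963 N (already N)
0.8028 kN × 1000 → 802.8 N
333.0 lbf × 4.44822 → 1481.26 N
Sum: 1963 + 802.8 + 1481.26 = 4247.06 N
In kgf: 4247.06 / 9.80665 = 433.08 kgf

433.1 kgf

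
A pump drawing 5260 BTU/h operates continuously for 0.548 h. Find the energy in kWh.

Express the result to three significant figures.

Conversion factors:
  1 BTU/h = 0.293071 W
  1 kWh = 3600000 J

0.845 kWh

5260 BTU/h × 0.293071 = 1541.55 W
0.548 h × 3600 = 1972.8 s
E = P × t = 1541.55 W × 1972.8 s = 3.04117×10⁶ J
3.04117×10⁶ J ÷ (3600000 J/kWh) = 0.844769 kWh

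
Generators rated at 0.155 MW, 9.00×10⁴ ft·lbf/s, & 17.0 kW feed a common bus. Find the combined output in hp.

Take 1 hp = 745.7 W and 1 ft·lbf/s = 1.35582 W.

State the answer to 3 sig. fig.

394 hp

0.155 MW × 1000000 = 155000 W
9.00×10⁴ ft·lbf/s × 1.35582 = 122024 W
17.0 kW × 1000 = 17000 W
Total: 155000 + 122024 + 17000 = 294024 W
In hp: 294024 / 745.7 = 394.293 hp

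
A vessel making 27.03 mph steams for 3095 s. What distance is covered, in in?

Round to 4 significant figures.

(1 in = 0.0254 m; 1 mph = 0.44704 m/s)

27.03 mph × 0.44704 → 12.0835 m/s
d = v × t = 12.0835 m/s × 3095 s = 37398.4 m
37398.4 m ÷ (0.0254 m/in) = 1.47238×10⁶ in

1.472×10⁶ in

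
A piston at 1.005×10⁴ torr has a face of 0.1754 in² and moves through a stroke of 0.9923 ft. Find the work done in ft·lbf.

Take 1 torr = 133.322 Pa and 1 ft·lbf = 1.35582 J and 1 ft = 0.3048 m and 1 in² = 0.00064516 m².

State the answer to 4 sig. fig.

1.005×10⁴ torr → 1.33989×10⁶ Pa
0.1754 in² → 1.13161×10⁻⁴ m²
F = P × A = 1.33989×10⁶ × 1.13161×10⁻⁴ = 151.623 N
0.9923 ft → 0.302453 m
W = F × d = 151.623 × 0.302453 = 45.8588 J
In ft·lbf: 45.8588 / 1.35582 = 33.8237 ft·lbf

33.82 ft·lbf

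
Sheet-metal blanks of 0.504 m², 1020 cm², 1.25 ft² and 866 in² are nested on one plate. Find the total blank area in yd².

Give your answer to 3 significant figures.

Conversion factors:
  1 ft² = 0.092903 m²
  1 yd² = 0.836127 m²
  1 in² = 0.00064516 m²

1.53 yd²

0.504 m² (already m²)
1020 cm² × 0.0001 = 0.102 m²
1.25 ft² × 0.092903 = 0.116129 m²
866 in² × 0.00064516 = 0.558709 m²
Sum: 0.504 + 0.102 + 0.116129 + 0.558709 = 1.28084 m²
In yd²: 1.28084 / 0.836127 = 1.53187 yd²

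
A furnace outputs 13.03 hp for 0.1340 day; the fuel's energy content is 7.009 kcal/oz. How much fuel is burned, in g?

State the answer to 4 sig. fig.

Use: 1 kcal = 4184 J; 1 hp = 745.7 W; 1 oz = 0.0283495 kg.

13.03 hp → 9716.47 W
0.1340 day → 11577.6 s
E = P × t = 9716.47 × 11577.6 = 1.12493×10⁸ J
7.009 kcal/oz → 1.03443×10⁶ J/kg
m = E / e_s = 1.12493×10⁸ / 1.03443×10⁶ = 108.749 kg
In g: 108.749 / 0.001 = 108749 g

1.087×10⁵ g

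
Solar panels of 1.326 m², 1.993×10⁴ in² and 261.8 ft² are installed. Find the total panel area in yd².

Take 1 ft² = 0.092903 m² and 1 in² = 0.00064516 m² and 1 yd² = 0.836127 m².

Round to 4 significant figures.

1.326 m² (already m²)
1.993×10⁴ in² × 0.00064516 = 12.858 m²
261.8 ft² × 0.092903 = 24.322 m²
Total: 1.326 + 12.858 + 24.322 = 38.506 m²
In yd²: 38.506 / 0.836127 = 46.0528 yd²

46.05 yd²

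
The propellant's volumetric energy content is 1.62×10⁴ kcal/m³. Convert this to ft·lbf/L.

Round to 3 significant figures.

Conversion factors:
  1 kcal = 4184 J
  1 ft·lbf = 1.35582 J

1.62×10⁴ kcal/m³ × 4184 J/kcal = 6.77808×10⁷ J/m³
6.77808×10⁷ J/m³ ÷ 1.35582 J/ft·lbf × 0.001 m³/L = 49992.5 ft·lbf/L

5.00×10⁴ ft·lbf/L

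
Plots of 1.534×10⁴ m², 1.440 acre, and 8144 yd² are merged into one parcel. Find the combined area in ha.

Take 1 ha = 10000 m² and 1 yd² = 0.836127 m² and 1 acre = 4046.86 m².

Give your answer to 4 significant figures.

1.534×10⁴ m² (already m²)
1.440 acre × 4046.86 → 5827.48 m²
8144 yd² × 0.836127 → 6809.42 m²
Sum: 15340 + 5827.48 + 6809.42 = 27976.9 m²
In ha: 27976.9 / 10000 = 2.79769 ha

2.798 ha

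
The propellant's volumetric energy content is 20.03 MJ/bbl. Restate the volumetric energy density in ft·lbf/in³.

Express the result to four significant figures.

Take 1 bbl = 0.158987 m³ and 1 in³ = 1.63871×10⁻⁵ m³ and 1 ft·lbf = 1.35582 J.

20.03 MJ/bbl × 1000000 J/MJ ÷ 0.158987 m³/bbl = 1.25985×10⁸ J/m³
1.25985×10⁸ J/m³ ÷ 1.35582 J/ft·lbf × 1.63871×10⁻⁵ m³/in³ = 1522.72 ft·lbf/in³

1523 ft·lbf/in³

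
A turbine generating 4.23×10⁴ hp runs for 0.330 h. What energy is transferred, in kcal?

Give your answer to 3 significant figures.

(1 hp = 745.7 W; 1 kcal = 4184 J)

8.96×10⁶ kcal

4.23×10⁴ hp × 745.7 → 3.15431×10⁷ W
0.330 h × 3600 → 1188 s
E = P × t = 3.15431×10⁷ W × 1188 s = 3.74732×10¹⁰ J
3.74732×10¹⁰ J ÷ (4184 J/kcal) = 8.95631×10⁶ kcal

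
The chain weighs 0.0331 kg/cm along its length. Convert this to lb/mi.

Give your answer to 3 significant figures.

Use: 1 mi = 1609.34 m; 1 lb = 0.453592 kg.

0.0331 kg/cm ÷ 0.01 m/cm = 3.31 kg/m
3.31 kg/m ÷ 0.453592 kg/lb × 1609.34 m/mi = 11743.8 lb/mi

1.17×10⁴ lb/mi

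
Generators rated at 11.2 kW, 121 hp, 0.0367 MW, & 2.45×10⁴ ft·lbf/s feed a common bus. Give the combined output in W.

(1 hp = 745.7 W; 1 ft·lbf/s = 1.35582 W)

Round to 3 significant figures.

11.2 kW × 1000 → 11200 W
121 hp × 745.7 → 90229.7 W
0.0367 MW × 1000000 → 36700 W
2.45×10⁴ ft·lbf/s × 1.35582 → 33217.6 W
Sum: 11200 + 90229.7 + 36700 + 33217.6 = 171347 W

1.71×10⁵ W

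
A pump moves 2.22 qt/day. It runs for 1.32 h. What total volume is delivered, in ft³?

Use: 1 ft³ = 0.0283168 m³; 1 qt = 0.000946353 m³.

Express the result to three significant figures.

0.00408 ft³

2.22 qt/day → 2.4316×10⁻⁸ m³/s
1.32 h → 4752 s
V = Q × t = 2.4316×10⁻⁸ × 4752 = 1.1555×10⁻⁴ m³
In ft³: 1.1555×10⁻⁴ / 0.0283168 = 0.00408062 ft³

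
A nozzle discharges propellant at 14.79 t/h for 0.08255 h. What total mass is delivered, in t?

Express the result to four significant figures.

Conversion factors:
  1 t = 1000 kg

14.79 t/h → 4.10833 kg/s
0.08255 h → 297.18 s
m = ṁ × t = 4.10833 × 297.18 = 1220.91 kg
In t: 1220.91 / 1000 = 1.22091 t

1.221 t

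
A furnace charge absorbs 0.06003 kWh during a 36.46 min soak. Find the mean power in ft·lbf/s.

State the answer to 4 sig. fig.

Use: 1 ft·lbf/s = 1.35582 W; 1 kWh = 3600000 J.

72.86 ft·lbf/s

0.06003 kWh × 3600000 = 216108 J
36.46 min × 60 = 2187.6 s
P = E / t = 216108 J / 2187.6 s = 98.7877 W
98.7877 W ÷ (1.35582 W/ft·lbf/s) = 72.862 ft·lbf/s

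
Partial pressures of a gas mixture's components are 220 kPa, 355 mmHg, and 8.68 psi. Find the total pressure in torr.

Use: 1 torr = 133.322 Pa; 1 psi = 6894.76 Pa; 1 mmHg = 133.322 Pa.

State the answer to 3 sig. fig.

220 kPa × 1000 = 220000 Pa
355 mmHg × 133.322 = 47329.3 Pa
8.68 psi × 6894.76 = 59846.5 Pa
Combined: 220000 + 47329.3 + 59846.5 = 327176 Pa
In torr: 327176 / 133.322 = 2454.03 torr

2450 torr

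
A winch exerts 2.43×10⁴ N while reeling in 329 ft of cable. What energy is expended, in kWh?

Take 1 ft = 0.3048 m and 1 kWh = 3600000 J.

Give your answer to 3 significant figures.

329 ft × 0.3048 = 100.279 m
W = F × d = 24300 N × 100.279 m = 2.43678×10⁶ J
2.43678×10⁶ J ÷ (3600000 J/kWh) = 0.676883 kWh

0.677 kWh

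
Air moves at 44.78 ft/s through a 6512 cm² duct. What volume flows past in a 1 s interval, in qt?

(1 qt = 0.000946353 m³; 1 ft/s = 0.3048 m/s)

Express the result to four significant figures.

44.78 ft/s × 0.3048 → 13.6489 m/s
6512 cm² × 0.0001 → 0.6512 m²
V = v × A × t = 13.6489 m/s × 0.6512 m² × 1 s = 8.88816 m³
8.88816 m³ ÷ (0.000946353 m³/qt) = 9392.01 qt

9392 qt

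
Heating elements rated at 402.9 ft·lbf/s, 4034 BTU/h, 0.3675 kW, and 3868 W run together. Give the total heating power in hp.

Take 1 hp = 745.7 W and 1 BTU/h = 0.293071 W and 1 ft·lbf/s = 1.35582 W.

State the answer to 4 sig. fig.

402.9 ft·lbf/s × 1.35582 = 546.26 W
4034 BTU/h × 0.293071 = 1182.25 W
0.3675 kW × 1000 = 367.5 W
3868 W (already W)
Combined: 546.26 + 1182.25 + 367.5 + 3868 = 5964.01 W
In hp: 5964.01 / 745.7 = 7.99787 hp

7.998 hp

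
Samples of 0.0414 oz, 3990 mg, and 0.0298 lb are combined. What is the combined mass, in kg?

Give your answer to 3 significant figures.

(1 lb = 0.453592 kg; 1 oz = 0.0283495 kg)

0.0187 kg

0.0414 oz × 0.0283495 → 0.00117367 kg
3990 mg × 10⁻⁶ → 0.00399 kg
0.0298 lb × 0.453592 → 0.013517 kg
Total: 0.00117367 + 0.00399 + 0.013517 = 0.0186807 kg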